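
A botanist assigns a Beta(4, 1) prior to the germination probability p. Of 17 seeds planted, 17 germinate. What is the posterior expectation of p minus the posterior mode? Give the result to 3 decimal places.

Posterior: Beta(4+17, 1+0) = Beta(21, 1).
Since β = 1 ≤ 1 and α > 1, the Beta density is monotone increasing on [0,1]; the mode is at 1.
Mean = 21/(21+1) = 0.955.
Difference = 0.955 − 1.000 = -0.045.

-0.045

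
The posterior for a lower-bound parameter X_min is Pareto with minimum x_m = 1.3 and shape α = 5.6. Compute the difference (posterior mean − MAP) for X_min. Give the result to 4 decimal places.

The Pareto density is strictly decreasing on [x_m, ∞), so the mode is x_m = 1.3000.
Mean = α·x_m/(α−1) = 5.6·1.3/4.6 = 1.5826.
Difference = 1.5826 − 1.3000 = 0.2826.

0.2826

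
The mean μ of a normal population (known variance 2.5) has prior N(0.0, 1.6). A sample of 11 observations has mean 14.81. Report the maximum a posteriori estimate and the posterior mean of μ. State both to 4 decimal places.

Posterior for μ is Normal. Precision-weighted mean: (1/1.6·0.0 + 11/2.5·14.81) / (1/1.6 + 11/2.5) = 12.9680.
A Normal posterior is symmetric, so mode = mean.

MAP = 12.9680; posterior mean = 12.9680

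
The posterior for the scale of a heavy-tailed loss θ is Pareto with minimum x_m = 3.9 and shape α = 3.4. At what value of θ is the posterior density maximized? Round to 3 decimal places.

The Pareto density is strictly decreasing on [x_m, ∞), so the mode is x_m = 3.900.
Mean = α·x_m/(α−1) = 3.4·3.9/2.4 = 5.525.
This is the posterior mode — the MAP estimate.

3.900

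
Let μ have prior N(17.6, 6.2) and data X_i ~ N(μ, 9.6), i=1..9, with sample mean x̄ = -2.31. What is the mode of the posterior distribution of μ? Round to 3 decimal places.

Posterior for μ is Normal. Precision-weighted mean: (1/6.2·17.6 + 9/9.6·-2.31) / (1/6.2 + 9/9.6) = 0.613.
A Normal posterior is symmetric, so mode = mean.
This is the posterior mode — the MAP estimate.

0.613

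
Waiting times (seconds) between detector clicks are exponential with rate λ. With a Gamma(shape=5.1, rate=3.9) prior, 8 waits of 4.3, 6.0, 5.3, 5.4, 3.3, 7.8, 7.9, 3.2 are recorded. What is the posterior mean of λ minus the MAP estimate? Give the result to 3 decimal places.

Σ times = 43.2. Posterior: Gamma(shape = 5.1+8 = 13.1, rate = 3.9+43.2 = 47.1).
Mode = (α−1)/β = 12.1/47.1 = 0.257.
Mean = α/β = 13.1/47.1 = 0.278.
Difference = 0.278 − 0.257 = 0.021.
Right-skewed posterior ⇒ mode < mean.

0.021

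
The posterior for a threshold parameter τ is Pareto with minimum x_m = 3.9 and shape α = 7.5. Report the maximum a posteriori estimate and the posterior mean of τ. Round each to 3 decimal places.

The Pareto density is strictly decreasing on [x_m, ∞), so the mode is x_m = 3.900.
Mean = α·x_m/(α−1) = 7.5·3.9/6.5 = 4.500.

MAP = 3.900, posterior mean = 4.500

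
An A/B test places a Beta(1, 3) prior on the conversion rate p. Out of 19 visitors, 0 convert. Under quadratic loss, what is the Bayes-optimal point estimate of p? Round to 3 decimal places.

Posterior: Beta(1+0, 3+19) = Beta(1, 22).
Since α = 1 ≤ 1 and β > 1, the Beta density is monotone decreasing on [0,1]; the mode is at 0.
Mean = 1/(1+22) = 0.043.
Quadratic loss ⇒ the optimal estimator is the posterior mean.

0.043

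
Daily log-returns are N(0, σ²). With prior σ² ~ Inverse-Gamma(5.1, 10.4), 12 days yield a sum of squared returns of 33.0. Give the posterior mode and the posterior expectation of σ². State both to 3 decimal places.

σ²_MAP = 2.223, E[σ²|data] = 2.663

Posterior: Inverse-Gamma(shape = 5.1+12/2 = 11.1, scale = 10.4+33.0/2 = 26.9).
Mode = β/(α+1) = 26.9/12.1 = 2.223.
Mean = β/(α−1) = 26.9/10.1 = 2.663.
Mean > mode: the posterior has a right tail.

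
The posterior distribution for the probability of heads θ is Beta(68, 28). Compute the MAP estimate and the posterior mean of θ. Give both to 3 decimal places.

Mode = (68−1)/(68+28−2) = 67/94 = 0.713.
Mean = 68/(68+28) = 68/96 = 0.708.

MAP = 0.713, posterior mean = 0.708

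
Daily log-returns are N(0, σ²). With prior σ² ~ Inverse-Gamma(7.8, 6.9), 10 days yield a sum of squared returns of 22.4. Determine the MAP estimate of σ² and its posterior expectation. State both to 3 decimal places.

MAP = 1.312, posterior mean = 1.534

Posterior: Inverse-Gamma(shape = 7.8+10/2 = 12.8, scale = 6.9+22.4/2 = 18.1).
Mode = β/(α+1) = 18.1/13.8 = 1.312.
Mean = β/(α−1) = 18.1/11.8 = 1.534.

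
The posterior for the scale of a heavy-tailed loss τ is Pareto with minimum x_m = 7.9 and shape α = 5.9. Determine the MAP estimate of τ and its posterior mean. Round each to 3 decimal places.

MAP estimate = 7.900, posterior mean = 9.512

The Pareto density is strictly decreasing on [x_m, ∞), so the mode is x_m = 7.900.
Mean = α·x_m/(α−1) = 5.9·7.9/4.9 = 9.512.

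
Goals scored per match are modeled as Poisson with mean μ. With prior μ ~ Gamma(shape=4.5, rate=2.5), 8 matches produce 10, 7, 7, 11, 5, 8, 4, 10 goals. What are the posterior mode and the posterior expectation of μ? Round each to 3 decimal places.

MAP = 6.238; posterior mean = 6.333

Σ counts = 62. Posterior: Gamma(shape = 4.5+62 = 66.5, rate = 2.5+8 = 10.5).
Mode = (α−1)/β = 65.5/10.5 = 6.238.
Mean = α/β = 66.5/10.5 = 6.333.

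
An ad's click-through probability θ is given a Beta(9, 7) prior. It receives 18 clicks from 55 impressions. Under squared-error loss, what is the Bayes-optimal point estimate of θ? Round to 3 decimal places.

0.380

Posterior: Beta(9+18, 7+37) = Beta(27, 44).
Mode = (27−1)/(27+44−2) = 26/69 = 0.377.
Mean = 27/(27+44) = 27/71 = 0.380.
Squared-error loss ⇒ the optimal estimator is the posterior mean.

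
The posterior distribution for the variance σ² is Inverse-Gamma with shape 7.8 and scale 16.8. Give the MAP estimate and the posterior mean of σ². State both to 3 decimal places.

MAP: 1.909. Posterior mean: 2.471.

Mode = β/(α+1) = 16.8/8.8 = 1.909.
Mean = β/(α−1) = 16.8/6.8 = 2.471.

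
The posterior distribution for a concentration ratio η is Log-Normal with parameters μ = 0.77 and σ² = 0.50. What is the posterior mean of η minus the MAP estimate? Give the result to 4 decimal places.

Mode = exp(μ − σ²) = exp(0.27) = 1.3100.
Mean = exp(μ + σ²/2) = exp(1.020) = 2.7732.
Difference = 2.7732 − 1.3100 = 1.4632.

1.4632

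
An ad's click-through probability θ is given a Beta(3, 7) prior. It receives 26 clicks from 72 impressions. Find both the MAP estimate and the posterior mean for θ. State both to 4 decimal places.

Posterior: Beta(3+26, 7+46) = Beta(29, 53).
Mode = (29−1)/(29+53−2) = 28/80 = 0.3500.
Mean = 29/(29+53) = 29/82 = 0.3537.

θ_MAP = 0.3500, E[θ|data] = 0.3537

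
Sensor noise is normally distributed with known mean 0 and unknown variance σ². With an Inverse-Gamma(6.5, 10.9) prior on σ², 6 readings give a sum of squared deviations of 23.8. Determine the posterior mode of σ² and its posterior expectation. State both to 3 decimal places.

Posterior: Inverse-Gamma(shape = 6.5+6/2 = 9.5, scale = 10.9+23.8/2 = 22.8).
Mode = β/(α+1) = 22.8/10.5 = 2.171.
Mean = β/(α−1) = 22.8/8.5 = 2.682.
Mean > mode: the posterior has a right tail.

MAP = 2.171; posterior mean = 2.682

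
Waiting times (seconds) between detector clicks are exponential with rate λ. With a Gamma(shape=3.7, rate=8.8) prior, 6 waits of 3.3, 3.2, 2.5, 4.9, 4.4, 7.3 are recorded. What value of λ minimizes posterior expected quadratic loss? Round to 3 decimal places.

0.282

Σ times = 25.6. Posterior: Gamma(shape = 3.7+6 = 9.7, rate = 8.8+25.6 = 34.4).
Mode = (α−1)/β = 8.7/34.4 = 0.253.
Mean = α/β = 9.7/34.4 = 0.282.
Quadratic loss ⇒ the optimal estimator is the posterior mean.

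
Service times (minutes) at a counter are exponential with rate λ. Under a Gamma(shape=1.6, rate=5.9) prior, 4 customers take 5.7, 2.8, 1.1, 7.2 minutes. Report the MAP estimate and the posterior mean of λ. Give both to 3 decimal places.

MAP estimate = 0.203, posterior mean = 0.247

Σ times = 16.8. Posterior: Gamma(shape = 1.6+4 = 5.6, rate = 5.9+16.8 = 22.7).
Mode = (α−1)/β = 4.6/22.7 = 0.203.
Mean = α/β = 5.6/22.7 = 0.247.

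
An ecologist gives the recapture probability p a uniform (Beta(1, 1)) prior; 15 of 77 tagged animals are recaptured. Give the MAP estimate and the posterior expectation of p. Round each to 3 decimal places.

Posterior: Beta(1+15, 1+62) = Beta(16, 63).
Mode = (16−1)/(16+63−2) = 15/77 = 0.195.
With a flat prior the MAP equals the MLE, 15/77.
Mean = 16/(16+63) = 16/79 = 0.203.
Right-skewed posterior ⇒ mode < mean.

MAP estimate = 0.195, posterior expectation = 0.203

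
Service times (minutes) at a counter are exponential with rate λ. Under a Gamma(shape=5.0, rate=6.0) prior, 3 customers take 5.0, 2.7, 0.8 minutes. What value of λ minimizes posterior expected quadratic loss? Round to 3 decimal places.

Σ times = 8.5. Posterior: Gamma(shape = 5.0+3 = 8.0, rate = 6.0+8.5 = 14.5).
Mode = (α−1)/β = 7.0/14.5 = 0.483.
Mean = α/β = 8.0/14.5 = 0.552.
Quadratic loss ⇒ the optimal estimator is the posterior mean.

0.552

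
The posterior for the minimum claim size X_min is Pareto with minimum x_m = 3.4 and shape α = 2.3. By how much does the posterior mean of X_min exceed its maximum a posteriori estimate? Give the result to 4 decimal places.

The Pareto density is strictly decreasing on [x_m, ∞), so the mode is x_m = 3.4000.
Mean = α·x_m/(α−1) = 2.3·3.4/1.3 = 6.0154.
Difference = 6.0154 − 3.4000 = 2.6154.
The posterior is right-skewed, so the mean exceeds the mode.

2.6154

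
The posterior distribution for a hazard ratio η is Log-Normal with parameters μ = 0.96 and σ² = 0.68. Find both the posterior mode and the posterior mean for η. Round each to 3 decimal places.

Mode = exp(μ − σ²) = exp(0.28) = 1.323.
Mean = exp(μ + σ²/2) = exp(1.300) = 3.669.

MAP = 1.323, posterior mean = 3.669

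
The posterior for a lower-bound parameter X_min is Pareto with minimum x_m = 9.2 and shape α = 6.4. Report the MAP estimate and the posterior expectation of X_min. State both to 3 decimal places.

The Pareto density is strictly decreasing on [x_m, ∞), so the mode is x_m = 9.200.
Mean = α·x_m/(α−1) = 6.4·9.2/5.4 = 10.904.
The posterior is right-skewed, so the mean exceeds the mode.

X_min_MAP = 9.200, E[X_min|data] = 10.904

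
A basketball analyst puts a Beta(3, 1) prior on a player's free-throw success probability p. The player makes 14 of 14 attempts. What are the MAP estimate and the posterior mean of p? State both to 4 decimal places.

Posterior: Beta(3+14, 1+0) = Beta(17, 1).
Since β = 1 ≤ 1 and α > 1, the Beta density is monotone increasing on [0,1]; the mode is at 1.
Mean = 17/(17+1) = 0.9444.
Mode > mean: the posterior has a left tail.

MAP = 1.0000; posterior mean = 0.9444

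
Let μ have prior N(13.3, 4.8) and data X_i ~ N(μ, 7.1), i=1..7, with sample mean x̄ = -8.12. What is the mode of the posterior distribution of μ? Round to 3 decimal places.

Posterior for μ is Normal. Precision-weighted mean: (1/4.8·13.3 + 7/7.1·-8.12) / (1/4.8 + 7/7.1) = -4.383.
A Normal posterior is symmetric, so mode = mean.
This is the posterior mode — the MAP estimate.

-4.383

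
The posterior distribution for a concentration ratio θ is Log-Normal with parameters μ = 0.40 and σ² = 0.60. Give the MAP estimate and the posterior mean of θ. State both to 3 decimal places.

Mode = exp(μ − σ²) = exp(-0.20) = 0.819.
Mean = exp(μ + σ²/2) = exp(0.700) = 2.014.
Right-skewed posterior ⇒ mode < mean.

MAP estimate = 0.819, posterior mean = 2.014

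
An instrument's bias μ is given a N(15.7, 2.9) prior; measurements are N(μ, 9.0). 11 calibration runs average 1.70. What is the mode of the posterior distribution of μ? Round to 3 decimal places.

4.781

Posterior for μ is Normal. Precision-weighted mean: (1/2.9·15.7 + 11/9.0·1.70) / (1/2.9 + 11/9.0) = 4.781.
A Normal posterior is symmetric, so mode = mean.
This is the posterior mode — the MAP estimate.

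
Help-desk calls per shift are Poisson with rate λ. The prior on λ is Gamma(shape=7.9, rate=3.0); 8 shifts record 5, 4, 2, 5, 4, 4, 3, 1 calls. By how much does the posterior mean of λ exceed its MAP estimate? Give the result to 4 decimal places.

0.0909

Σ counts = 28. Posterior: Gamma(shape = 7.9+28 = 35.9, rate = 3.0+8 = 11.0).
Mode = (α−1)/β = 34.9/11.0 = 3.1727.
Mean = α/β = 35.9/11.0 = 3.2636.
Difference = 3.2636 − 3.1727 = 0.0909.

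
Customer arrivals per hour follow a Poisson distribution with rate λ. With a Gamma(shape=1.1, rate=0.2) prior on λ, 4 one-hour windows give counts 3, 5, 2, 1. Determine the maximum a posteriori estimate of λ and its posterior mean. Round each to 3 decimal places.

maximum a posteriori estimate = 2.643, posterior mean = 2.881

Σ counts = 11. Posterior: Gamma(shape = 1.1+11 = 12.1, rate = 0.2+4 = 4.2).
Mode = (α−1)/β = 11.1/4.2 = 2.643.
Mean = α/β = 12.1/4.2 = 2.881.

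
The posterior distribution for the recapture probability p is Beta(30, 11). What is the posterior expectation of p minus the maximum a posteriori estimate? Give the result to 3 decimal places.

-0.012

Mode = (30−1)/(30+11−2) = 29/39 = 0.744.
Mean = 30/(30+11) = 30/41 = 0.732.
Difference = 0.732 − 0.744 = -0.012.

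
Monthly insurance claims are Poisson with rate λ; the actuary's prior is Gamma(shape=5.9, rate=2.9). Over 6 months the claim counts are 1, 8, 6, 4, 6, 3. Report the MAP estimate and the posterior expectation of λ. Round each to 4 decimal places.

MAP = 3.6966, posterior mean = 3.8090

Σ counts = 28. Posterior: Gamma(shape = 5.9+28 = 33.9, rate = 2.9+6 = 8.9).
Mode = (α−1)/β = 32.9/8.9 = 3.6966.
Mean = α/β = 33.9/8.9 = 3.8090.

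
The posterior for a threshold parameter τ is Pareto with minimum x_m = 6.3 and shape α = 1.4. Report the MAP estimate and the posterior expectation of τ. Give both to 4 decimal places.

The Pareto density is strictly decreasing on [x_m, ∞), so the mode is x_m = 6.3000.
Mean = α·x_m/(α−1) = 1.4·6.3/0.4 = 22.0500.
Mean > mode: the posterior has a right tail.

MAP estimate = 6.3000, posterior expectation = 22.0500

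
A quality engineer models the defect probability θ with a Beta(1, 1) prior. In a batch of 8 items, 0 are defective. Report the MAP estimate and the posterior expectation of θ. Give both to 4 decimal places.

Posterior: Beta(1+0, 1+8) = Beta(1, 9).
Since α = 1 ≤ 1 and β > 1, the Beta density is monotone decreasing on [0,1]; the mode is at 0.
Mean = 1/(1+9) = 0.1000.
The posterior is right-skewed, so the mean exceeds the mode.

MAP = 0.0000; posterior mean = 0.1000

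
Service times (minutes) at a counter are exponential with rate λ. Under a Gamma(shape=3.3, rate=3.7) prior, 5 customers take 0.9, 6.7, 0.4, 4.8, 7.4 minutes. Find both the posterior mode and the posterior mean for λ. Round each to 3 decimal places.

Σ times = 20.2. Posterior: Gamma(shape = 3.3+5 = 8.3, rate = 3.7+20.2 = 23.9).
Mode = (α−1)/β = 7.3/23.9 = 0.305.
Mean = α/β = 8.3/23.9 = 0.347.
Mean > mode: the posterior has a right tail.

MAP: 0.305. Posterior mean: 0.347.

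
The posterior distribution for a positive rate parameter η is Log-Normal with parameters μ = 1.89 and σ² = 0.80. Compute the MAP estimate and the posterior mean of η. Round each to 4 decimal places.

Mode = exp(μ − σ²) = exp(1.09) = 2.9743.
Mean = exp(μ + σ²/2) = exp(2.290) = 9.8749.

MAP = 2.9743; posterior mean = 9.8749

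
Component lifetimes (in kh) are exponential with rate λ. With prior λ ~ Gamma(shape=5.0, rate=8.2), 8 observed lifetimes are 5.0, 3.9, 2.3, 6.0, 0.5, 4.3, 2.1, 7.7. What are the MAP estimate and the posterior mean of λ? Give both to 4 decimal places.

MAP estimate = 0.3000, posterior mean = 0.3250

Σ times = 31.8. Posterior: Gamma(shape = 5.0+8 = 13.0, rate = 8.2+31.8 = 40.0).
Mode = (α−1)/β = 12.0/40.0 = 0.3000.
Mean = α/β = 13.0/40.0 = 0.3250.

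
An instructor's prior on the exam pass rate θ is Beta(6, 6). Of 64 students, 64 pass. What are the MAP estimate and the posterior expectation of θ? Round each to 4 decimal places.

θ_MAP = 0.9324, E[θ|data] = 0.9211

Posterior: Beta(6+64, 6+0) = Beta(70, 6).
Mode = (70−1)/(70+6−2) = 69/74 = 0.9324.
Mean = 70/(70+6) = 70/76 = 0.9211.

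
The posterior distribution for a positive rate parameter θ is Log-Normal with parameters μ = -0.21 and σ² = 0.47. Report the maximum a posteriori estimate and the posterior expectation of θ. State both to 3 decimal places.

MAP = 0.507, posterior mean = 1.025

Mode = exp(μ − σ²) = exp(-0.68) = 0.507.
Mean = exp(μ + σ²/2) = exp(0.025) = 1.025.
The posterior is right-skewed, so the mean exceeds the mode.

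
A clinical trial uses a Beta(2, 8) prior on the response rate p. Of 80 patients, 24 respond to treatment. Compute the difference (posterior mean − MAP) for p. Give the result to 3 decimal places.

Posterior: Beta(2+24, 8+56) = Beta(26, 64).
Mode = (26−1)/(26+64−2) = 25/88 = 0.284.
Mean = 26/(26+64) = 26/90 = 0.289.
Difference = 0.289 − 0.284 = 0.005.
The mean is pulled above the mode by the posterior's right skew.

0.005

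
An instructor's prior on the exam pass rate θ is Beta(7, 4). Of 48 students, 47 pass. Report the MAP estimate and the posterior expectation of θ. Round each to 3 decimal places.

θ_MAP = 0.930, E[θ|data] = 0.915

Posterior: Beta(7+47, 4+1) = Beta(54, 5).
Mode = (54−1)/(54+5−2) = 53/57 = 0.930.
Mean = 54/(54+5) = 54/59 = 0.915.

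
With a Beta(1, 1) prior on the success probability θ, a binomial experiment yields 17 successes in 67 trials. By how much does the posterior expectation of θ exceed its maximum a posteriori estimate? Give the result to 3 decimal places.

0.007

Posterior: Beta(1+17, 1+50) = Beta(18, 51).
Mode = (18−1)/(18+51−2) = 17/67 = 0.254.
With a flat prior the MAP equals the MLE, 17/67.
Mean = 18/(18+51) = 18/69 = 0.261.
Difference = 0.261 − 0.254 = 0.007.
Right-skewed posterior ⇒ mode < mean.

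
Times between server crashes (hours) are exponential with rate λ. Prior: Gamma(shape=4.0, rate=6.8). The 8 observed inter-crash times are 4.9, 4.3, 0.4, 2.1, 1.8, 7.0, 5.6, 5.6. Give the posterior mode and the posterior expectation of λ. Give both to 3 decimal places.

MAP = 0.286; posterior mean = 0.312

Σ times = 31.7. Posterior: Gamma(shape = 4.0+8 = 12.0, rate = 6.8+31.7 = 38.5).
Mode = (α−1)/β = 11.0/38.5 = 0.286.
Mean = α/β = 12.0/38.5 = 0.312.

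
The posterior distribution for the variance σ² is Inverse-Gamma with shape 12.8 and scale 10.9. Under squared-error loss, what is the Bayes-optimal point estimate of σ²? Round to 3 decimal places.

Mode = β/(α+1) = 10.9/13.8 = 0.790.
Mean = β/(α−1) = 10.9/11.8 = 0.924.
Squared-error loss ⇒ the optimal estimator is the posterior mean.

0.924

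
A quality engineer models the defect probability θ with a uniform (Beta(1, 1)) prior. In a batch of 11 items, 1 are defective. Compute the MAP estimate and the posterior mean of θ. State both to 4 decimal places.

MAP = 0.0909; posterior mean = 0.1538

Posterior: Beta(1+1, 1+10) = Beta(2, 11).
Mode = (2−1)/(2+11−2) = 1/11 = 0.0909.
Mean = 2/(2+11) = 2/13 = 0.1538.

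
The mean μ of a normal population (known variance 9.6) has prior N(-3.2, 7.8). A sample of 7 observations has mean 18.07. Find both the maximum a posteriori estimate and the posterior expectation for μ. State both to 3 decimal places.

μ_MAP = 14.889, E[μ|data] = 14.889

Posterior for μ is Normal. Precision-weighted mean: (1/7.8·-3.2 + 7/9.6·18.07) / (1/7.8 + 7/9.6) = 14.889.
A Normal posterior is symmetric, so mode = mean.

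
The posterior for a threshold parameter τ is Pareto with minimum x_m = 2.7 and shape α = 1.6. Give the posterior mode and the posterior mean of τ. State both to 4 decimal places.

MAP = 2.7000; posterior mean = 7.2000

The Pareto density is strictly decreasing on [x_m, ∞), so the mode is x_m = 2.7000.
Mean = α·x_m/(α−1) = 1.6·2.7/0.6 = 7.2000.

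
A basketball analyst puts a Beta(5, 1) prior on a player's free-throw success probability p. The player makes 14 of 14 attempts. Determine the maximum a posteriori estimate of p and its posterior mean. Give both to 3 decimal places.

Posterior: Beta(5+14, 1+0) = Beta(19, 1).
Since β = 1 ≤ 1 and α > 1, the Beta density is monotone increasing on [0,1]; the mode is at 1.
Mean = 19/(19+1) = 0.950.

MAP = 1.000, posterior mean = 0.950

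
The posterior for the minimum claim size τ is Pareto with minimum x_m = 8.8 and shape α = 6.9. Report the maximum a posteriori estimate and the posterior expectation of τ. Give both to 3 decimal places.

maximum a posteriori estimate = 8.800, posterior expectation = 10.292

The Pareto density is strictly decreasing on [x_m, ∞), so the mode is x_m = 8.800.
Mean = α·x_m/(α−1) = 6.9·8.8/5.9 = 10.292.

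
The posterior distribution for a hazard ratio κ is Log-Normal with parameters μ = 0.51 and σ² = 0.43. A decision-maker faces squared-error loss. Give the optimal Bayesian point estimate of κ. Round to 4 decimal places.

2.0647

Mode = exp(μ − σ²) = exp(0.08) = 1.0833.
Mean = exp(μ + σ²/2) = exp(0.725) = 2.0647.
Squared-error loss ⇒ the optimal estimator is the posterior mean.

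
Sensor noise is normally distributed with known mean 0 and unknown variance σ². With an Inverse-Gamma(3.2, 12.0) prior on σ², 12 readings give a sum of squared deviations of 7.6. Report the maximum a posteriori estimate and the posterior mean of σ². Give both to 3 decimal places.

Posterior: Inverse-Gamma(shape = 3.2+12/2 = 9.2, scale = 12.0+7.6/2 = 15.8).
Mode = β/(α+1) = 15.8/10.2 = 1.549.
Mean = β/(α−1) = 15.8/8.2 = 1.927.
Right-skewed posterior ⇒ mode < mean.

MAP = 1.549; posterior mean = 1.927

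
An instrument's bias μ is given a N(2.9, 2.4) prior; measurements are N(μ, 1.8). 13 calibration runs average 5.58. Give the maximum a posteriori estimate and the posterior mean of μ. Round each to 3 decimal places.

Posterior for μ is Normal. Precision-weighted mean: (1/2.4·2.9 + 13/1.8·5.58) / (1/2.4 + 13/1.8) = 5.434.
A Normal posterior is symmetric, so mode = mean.

MAP: 5.434. Posterior mean: 5.434.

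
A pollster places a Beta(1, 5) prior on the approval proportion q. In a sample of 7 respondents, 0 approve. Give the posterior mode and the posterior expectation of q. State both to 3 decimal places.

MAP: 0.000. Posterior mean: 0.077.

Posterior: Beta(1+0, 5+7) = Beta(1, 12).
Since α = 1 ≤ 1 and β > 1, the Beta density is monotone decreasing on [0,1]; the mode is at 0.
Mean = 1/(1+12) = 0.077.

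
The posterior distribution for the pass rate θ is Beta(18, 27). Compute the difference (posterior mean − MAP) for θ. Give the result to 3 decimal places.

0.005

Mode = (18−1)/(18+27−2) = 17/43 = 0.395.
Mean = 18/(18+27) = 18/45 = 0.400.
Difference = 0.400 − 0.395 = 0.005.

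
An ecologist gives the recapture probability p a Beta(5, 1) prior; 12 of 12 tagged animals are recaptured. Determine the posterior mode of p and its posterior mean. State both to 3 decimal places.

p_MAP = 1.000, E[p|data] = 0.944

Posterior: Beta(5+12, 1+0) = Beta(17, 1).
Since β = 1 ≤ 1 and α > 1, the Beta density is monotone increasing on [0,1]; the mode is at 1.
Mean = 17/(17+1) = 0.944.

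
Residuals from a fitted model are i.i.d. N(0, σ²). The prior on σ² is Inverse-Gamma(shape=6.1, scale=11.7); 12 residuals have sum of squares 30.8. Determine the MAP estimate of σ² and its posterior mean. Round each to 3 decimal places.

Posterior: Inverse-Gamma(shape = 6.1+12/2 = 12.1, scale = 11.7+30.8/2 = 27.1).
Mode = β/(α+1) = 27.1/13.1 = 2.069.
Mean = β/(α−1) = 27.1/11.1 = 2.441.

MAP estimate = 2.069, posterior mean = 2.441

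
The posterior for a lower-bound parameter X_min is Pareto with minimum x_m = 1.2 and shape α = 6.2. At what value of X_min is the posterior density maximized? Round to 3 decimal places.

The Pareto density is strictly decreasing on [x_m, ∞), so the mode is x_m = 1.200.
Mean = α·x_m/(α−1) = 6.2·1.2/5.2 = 1.431.
This is the posterior mode — the MAP estimate.

1.200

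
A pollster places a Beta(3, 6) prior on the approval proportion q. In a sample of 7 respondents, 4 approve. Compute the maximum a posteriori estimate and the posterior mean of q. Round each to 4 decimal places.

Posterior: Beta(3+4, 6+3) = Beta(7, 9).
Mode = (7−1)/(7+9−2) = 6/14 = 0.4286.
Mean = 7/(7+9) = 7/16 = 0.4375.
The mean is pulled above the mode by the posterior's right skew.

MAP = 0.4286, posterior mean = 0.4375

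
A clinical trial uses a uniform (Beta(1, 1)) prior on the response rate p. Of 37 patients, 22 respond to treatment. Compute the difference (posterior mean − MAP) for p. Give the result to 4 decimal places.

Posterior: Beta(1+22, 1+15) = Beta(23, 16).
Mode = (23−1)/(23+16−2) = 22/37 = 0.5946.
With a flat prior the MAP equals the MLE, 22/37.
Mean = 23/(23+16) = 23/39 = 0.5897.
Difference = 0.5897 − 0.5946 = -0.0049.
The mean is pulled below the mode by the posterior's left skew.

-0.0049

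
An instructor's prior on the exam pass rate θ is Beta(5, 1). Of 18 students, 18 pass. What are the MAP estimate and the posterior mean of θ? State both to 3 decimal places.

Posterior: Beta(5+18, 1+0) = Beta(23, 1).
Since β = 1 ≤ 1 and α > 1, the Beta density is monotone increasing on [0,1]; the mode is at 1.
Mean = 23/(23+1) = 0.958.
Mode > mean: the posterior has a left tail.

θ_MAP = 1.000, E[θ|data] = 0.958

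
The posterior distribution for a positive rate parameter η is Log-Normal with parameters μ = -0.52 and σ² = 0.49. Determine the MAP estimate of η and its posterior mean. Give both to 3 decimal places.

Mode = exp(μ − σ²) = exp(-1.01) = 0.364.
Mean = exp(μ + σ²/2) = exp(-0.275) = 0.760.

MAP = 0.364; posterior mean = 0.760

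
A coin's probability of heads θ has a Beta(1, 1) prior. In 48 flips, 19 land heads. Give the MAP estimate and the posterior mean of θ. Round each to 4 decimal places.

MAP = 0.3958; posterior mean = 0.4000

Posterior: Beta(1+19, 1+29) = Beta(20, 30).
Mode = (20−1)/(20+30−2) = 19/48 = 0.3958.
With a flat prior the MAP equals the MLE, 19/48.
Mean = 20/(20+30) = 20/50 = 0.4000.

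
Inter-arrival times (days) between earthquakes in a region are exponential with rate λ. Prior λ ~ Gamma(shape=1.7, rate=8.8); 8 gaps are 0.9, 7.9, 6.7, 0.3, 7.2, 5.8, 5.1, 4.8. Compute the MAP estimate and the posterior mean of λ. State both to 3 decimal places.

λ_MAP = 0.183, E[λ|data] = 0.204

Σ times = 38.7. Posterior: Gamma(shape = 1.7+8 = 9.7, rate = 8.8+38.7 = 47.5).
Mode = (α−1)/β = 8.7/47.5 = 0.183.
Mean = α/β = 9.7/47.5 = 0.204.
Right-skewed posterior ⇒ mode < mean.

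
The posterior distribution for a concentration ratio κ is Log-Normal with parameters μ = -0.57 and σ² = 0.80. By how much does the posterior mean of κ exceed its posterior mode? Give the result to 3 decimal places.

Mode = exp(μ − σ²) = exp(-1.37) = 0.254.
Mean = exp(μ + σ²/2) = exp(-0.170) = 0.844.
Difference = 0.844 − 0.254 = 0.590.

0.590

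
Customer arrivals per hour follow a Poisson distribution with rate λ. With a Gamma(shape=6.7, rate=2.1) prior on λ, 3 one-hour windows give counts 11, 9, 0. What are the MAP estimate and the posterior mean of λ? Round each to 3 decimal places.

Σ counts = 20. Posterior: Gamma(shape = 6.7+20 = 26.7, rate = 2.1+3 = 5.1).
Mode = (α−1)/β = 25.7/5.1 = 5.039.
Mean = α/β = 26.7/5.1 = 5.235.

MAP = 5.039, posterior mean = 5.235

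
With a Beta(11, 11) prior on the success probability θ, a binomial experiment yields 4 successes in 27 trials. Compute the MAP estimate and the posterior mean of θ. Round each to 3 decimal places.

MAP estimate = 0.298, posterior mean = 0.306

Posterior: Beta(11+4, 11+23) = Beta(15, 34).
Mode = (15−1)/(15+34−2) = 14/47 = 0.298.
Mean = 15/(15+34) = 15/49 = 0.306.
Mean > mode: the posterior has a right tail.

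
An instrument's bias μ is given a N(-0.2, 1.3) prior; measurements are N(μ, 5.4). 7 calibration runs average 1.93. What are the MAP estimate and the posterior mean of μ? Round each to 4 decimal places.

MAP = 1.1368, posterior mean = 1.1368

Posterior for μ is Normal. Precision-weighted mean: (1/1.3·-0.2 + 7/5.4·1.93) / (1/1.3 + 7/5.4) = 1.1368.
A Normal posterior is symmetric, so mode = mean.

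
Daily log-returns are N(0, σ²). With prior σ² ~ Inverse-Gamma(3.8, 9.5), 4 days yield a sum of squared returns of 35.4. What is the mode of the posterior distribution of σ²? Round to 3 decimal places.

4.000

Posterior: Inverse-Gamma(shape = 3.8+4/2 = 5.8, scale = 9.5+35.4/2 = 27.2).
Mode = β/(α+1) = 27.2/6.8 = 4.000.
Mean = β/(α−1) = 27.2/4.8 = 5.667.
This is the posterior mode — the MAP estimate.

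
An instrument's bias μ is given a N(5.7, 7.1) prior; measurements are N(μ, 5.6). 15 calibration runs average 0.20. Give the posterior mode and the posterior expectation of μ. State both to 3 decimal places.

MAP = 0.475, posterior mean = 0.475

Posterior for μ is Normal. Precision-weighted mean: (1/7.1·5.7 + 15/5.6·0.20) / (1/7.1 + 15/5.6) = 0.475.
A Normal posterior is symmetric, so mode = mean.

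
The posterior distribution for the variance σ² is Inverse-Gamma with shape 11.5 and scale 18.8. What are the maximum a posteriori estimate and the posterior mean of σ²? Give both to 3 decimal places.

σ²_MAP = 1.504, E[σ²|data] = 1.790

Mode = β/(α+1) = 18.8/12.5 = 1.504.
Mean = β/(α−1) = 18.8/10.5 = 1.790.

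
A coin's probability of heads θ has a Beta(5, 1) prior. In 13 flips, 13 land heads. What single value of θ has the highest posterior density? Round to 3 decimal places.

Posterior: Beta(5+13, 1+0) = Beta(18, 1).
Since β = 1 ≤ 1 and α > 1, the Beta density is monotone increasing on [0,1]; the mode is at 1.
Mean = 18/(18+1) = 0.947.
This is the posterior mode — the MAP estimate.

1.000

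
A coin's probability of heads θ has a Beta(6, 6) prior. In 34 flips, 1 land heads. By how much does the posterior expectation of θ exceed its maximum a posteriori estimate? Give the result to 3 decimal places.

Posterior: Beta(6+1, 6+33) = Beta(7, 39).
Mode = (7−1)/(7+39−2) = 6/44 = 0.136.
Mean = 7/(7+39) = 7/46 = 0.152.
Difference = 0.152 − 0.136 = 0.016.

0.016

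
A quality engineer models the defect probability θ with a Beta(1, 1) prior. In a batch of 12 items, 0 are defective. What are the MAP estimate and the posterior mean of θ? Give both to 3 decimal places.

Posterior: Beta(1+0, 1+12) = Beta(1, 13).
Since α = 1 ≤ 1 and β > 1, the Beta density is monotone decreasing on [0,1]; the mode is at 0.
Mean = 1/(1+13) = 0.071.

MAP: 0.000. Posterior mean: 0.071.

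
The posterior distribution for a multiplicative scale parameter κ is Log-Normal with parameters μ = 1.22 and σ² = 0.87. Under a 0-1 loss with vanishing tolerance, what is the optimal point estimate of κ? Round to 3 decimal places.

Mode = exp(μ − σ²) = exp(0.35) = 1.419.
Mean = exp(μ + σ²/2) = exp(1.655) = 5.233.
This is the posterior mode — the MAP estimate.

1.419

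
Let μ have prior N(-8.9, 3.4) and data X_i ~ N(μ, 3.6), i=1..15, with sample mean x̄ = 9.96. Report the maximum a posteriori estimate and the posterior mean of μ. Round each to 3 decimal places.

MAP = 8.716, posterior mean = 8.716

Posterior for μ is Normal. Precision-weighted mean: (1/3.4·-8.9 + 15/3.6·9.96) / (1/3.4 + 15/3.6) = 8.716.
A Normal posterior is symmetric, so mode = mean.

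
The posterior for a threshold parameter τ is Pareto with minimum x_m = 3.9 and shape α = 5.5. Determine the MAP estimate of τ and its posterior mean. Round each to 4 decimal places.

The Pareto density is strictly decreasing on [x_m, ∞), so the mode is x_m = 3.9000.
Mean = α·x_m/(α−1) = 5.5·3.9/4.5 = 4.7667.

τ_MAP = 3.9000, E[τ|data] = 4.7667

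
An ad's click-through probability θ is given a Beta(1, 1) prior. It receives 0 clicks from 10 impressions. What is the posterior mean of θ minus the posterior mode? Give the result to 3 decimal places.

Posterior: Beta(1+0, 1+10) = Beta(1, 11).
Since α = 1 ≤ 1 and β > 1, the Beta density is monotone decreasing on [0,1]; the mode is at 0.
Mean = 1/(1+11) = 0.083.
Difference = 0.083 − 0.000 = 0.083.
Mean > mode: the posterior has a right tail.

0.083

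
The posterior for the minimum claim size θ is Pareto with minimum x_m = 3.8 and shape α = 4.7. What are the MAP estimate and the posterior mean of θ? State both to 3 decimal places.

The Pareto density is strictly decreasing on [x_m, ∞), so the mode is x_m = 3.800.
Mean = α·x_m/(α−1) = 4.7·3.8/3.7 = 4.827.
Right-skewed posterior ⇒ mode < mean.

MAP = 3.800, posterior mean = 4.827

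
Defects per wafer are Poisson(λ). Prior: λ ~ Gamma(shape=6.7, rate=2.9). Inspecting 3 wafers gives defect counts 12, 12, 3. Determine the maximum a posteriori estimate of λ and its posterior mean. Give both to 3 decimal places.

Σ counts = 27. Posterior: Gamma(shape = 6.7+27 = 33.7, rate = 2.9+3 = 5.9).
Mode = (α−1)/β = 32.7/5.9 = 5.542.
Mean = α/β = 33.7/5.9 = 5.712.
The posterior is right-skewed, so the mean exceeds the mode.

MAP: 5.542. Posterior mean: 5.712.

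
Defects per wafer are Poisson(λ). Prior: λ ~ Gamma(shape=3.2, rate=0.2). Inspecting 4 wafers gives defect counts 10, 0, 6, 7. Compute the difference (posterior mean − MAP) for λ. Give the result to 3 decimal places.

0.238

Σ counts = 23. Posterior: Gamma(shape = 3.2+23 = 26.2, rate = 0.2+4 = 4.2).
Mode = (α−1)/β = 25.2/4.2 = 6.000.
Mean = α/β = 26.2/4.2 = 6.238.
Difference = 6.238 − 6.000 = 0.238.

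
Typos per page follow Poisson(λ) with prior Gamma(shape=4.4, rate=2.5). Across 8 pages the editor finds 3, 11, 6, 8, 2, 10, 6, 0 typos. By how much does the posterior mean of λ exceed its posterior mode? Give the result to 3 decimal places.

Σ counts = 46. Posterior: Gamma(shape = 4.4+46 = 50.4, rate = 2.5+8 = 10.5).
Mode = (α−1)/β = 49.4/10.5 = 4.705.
Mean = α/β = 50.4/10.5 = 4.800.
Difference = 4.800 − 4.705 = 0.095.

0.095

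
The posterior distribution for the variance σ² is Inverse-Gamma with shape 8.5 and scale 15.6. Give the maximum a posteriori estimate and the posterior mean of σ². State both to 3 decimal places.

Mode = β/(α+1) = 15.6/9.5 = 1.642.
Mean = β/(α−1) = 15.6/7.5 = 2.080.

MAP = 1.642, posterior mean = 2.080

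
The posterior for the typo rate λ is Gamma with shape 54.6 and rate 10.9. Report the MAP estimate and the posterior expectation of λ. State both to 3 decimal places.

MAP estimate = 4.917, posterior expectation = 5.009

Mode = (α−1)/β = 53.6/10.9 = 4.917.
Mean = α/β = 54.6/10.9 = 5.009.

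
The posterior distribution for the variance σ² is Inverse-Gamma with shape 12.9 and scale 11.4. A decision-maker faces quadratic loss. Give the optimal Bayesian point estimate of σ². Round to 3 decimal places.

Mode = β/(α+1) = 11.4/13.9 = 0.820.
Mean = β/(α−1) = 11.4/11.9 = 0.958.
Quadratic loss ⇒ the optimal estimator is the posterior mean.

0.958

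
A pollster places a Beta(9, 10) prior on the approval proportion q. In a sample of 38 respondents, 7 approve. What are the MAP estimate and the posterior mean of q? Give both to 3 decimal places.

Posterior: Beta(9+7, 10+31) = Beta(16, 41).
Mode = (16−1)/(16+41−2) = 15/55 = 0.273.
Mean = 16/(16+41) = 16/57 = 0.281.
Right-skewed posterior ⇒ mode < mean.

MAP = 0.273, posterior mean = 0.281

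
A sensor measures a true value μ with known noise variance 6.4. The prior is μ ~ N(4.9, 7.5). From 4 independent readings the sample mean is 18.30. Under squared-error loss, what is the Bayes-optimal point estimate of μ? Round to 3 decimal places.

Posterior for μ is Normal. Precision-weighted mean: (1/7.5·4.9 + 4/6.4·18.30) / (1/7.5 + 4/6.4) = 15.944.
A Normal posterior is symmetric, so mode = mean.
Squared-error loss ⇒ the optimal estimator is the posterior mean.

15.944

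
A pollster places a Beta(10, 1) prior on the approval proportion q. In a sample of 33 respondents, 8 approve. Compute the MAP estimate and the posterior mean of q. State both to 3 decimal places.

MAP = 0.405, posterior mean = 0.409

Posterior: Beta(10+8, 1+25) = Beta(18, 26).
Mode = (18−1)/(18+26−2) = 17/42 = 0.405.
Mean = 18/(18+26) = 18/44 = 0.409.
The mean is pulled above the mode by the posterior's right skew.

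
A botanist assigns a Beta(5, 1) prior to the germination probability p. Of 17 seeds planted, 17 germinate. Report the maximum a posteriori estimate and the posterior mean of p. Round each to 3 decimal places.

Posterior: Beta(5+17, 1+0) = Beta(22, 1).
Since β = 1 ≤ 1 and α > 1, the Beta density is monotone increasing on [0,1]; the mode is at 1.
Mean = 22/(22+1) = 0.957.

MAP: 1.000. Posterior mean: 0.957.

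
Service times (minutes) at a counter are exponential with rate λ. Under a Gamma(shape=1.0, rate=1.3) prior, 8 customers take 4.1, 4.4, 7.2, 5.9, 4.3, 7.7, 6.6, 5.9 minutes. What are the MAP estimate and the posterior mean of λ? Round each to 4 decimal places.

Σ times = 46.1. Posterior: Gamma(shape = 1.0+8 = 9.0, rate = 1.3+46.1 = 47.4).
Mode = (α−1)/β = 8.0/47.4 = 0.1688.
Mean = α/β = 9.0/47.4 = 0.1899.
The mean is pulled above the mode by the posterior's right skew.

MAP estimate = 0.1688, posterior mean = 0.1899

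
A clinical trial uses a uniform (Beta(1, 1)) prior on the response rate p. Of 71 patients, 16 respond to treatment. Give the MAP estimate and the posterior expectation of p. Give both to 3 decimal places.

MAP = 0.225, posterior mean = 0.233

Posterior: Beta(1+16, 1+55) = Beta(17, 56).
Mode = (17−1)/(17+56−2) = 16/71 = 0.225.
With a flat prior the MAP equals the MLE, 16/71.
Mean = 17/(17+56) = 17/73 = 0.233.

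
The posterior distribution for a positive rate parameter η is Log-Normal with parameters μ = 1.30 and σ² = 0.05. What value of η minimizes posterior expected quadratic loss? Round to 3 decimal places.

3.762

Mode = exp(μ − σ²) = exp(1.25) = 3.490.
Mean = exp(μ + σ²/2) = exp(1.325) = 3.762.
Quadratic loss ⇒ the optimal estimator is the posterior mean.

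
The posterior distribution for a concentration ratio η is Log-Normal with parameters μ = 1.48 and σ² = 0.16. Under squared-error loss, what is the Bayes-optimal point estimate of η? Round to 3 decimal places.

4.759

Mode = exp(μ − σ²) = exp(1.32) = 3.743.
Mean = exp(μ + σ²/2) = exp(1.560) = 4.759.
Squared-error loss ⇒ the optimal estimator is the posterior mean.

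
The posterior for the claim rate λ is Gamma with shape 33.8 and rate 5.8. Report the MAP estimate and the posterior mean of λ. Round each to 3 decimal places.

MAP = 5.655, posterior mean = 5.828

Mode = (α−1)/β = 32.8/5.8 = 5.655.
Mean = α/β = 33.8/5.8 = 5.828.
Right-skewed posterior ⇒ mode < mean.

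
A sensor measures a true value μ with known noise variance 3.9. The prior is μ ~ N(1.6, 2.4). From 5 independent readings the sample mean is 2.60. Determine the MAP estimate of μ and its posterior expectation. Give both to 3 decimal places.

Posterior for μ is Normal. Precision-weighted mean: (1/2.4·1.6 + 5/3.9·2.60) / (1/2.4 + 5/3.9) = 2.355.
A Normal posterior is symmetric, so mode = mean.

μ_MAP = 2.355, E[μ|data] = 2.355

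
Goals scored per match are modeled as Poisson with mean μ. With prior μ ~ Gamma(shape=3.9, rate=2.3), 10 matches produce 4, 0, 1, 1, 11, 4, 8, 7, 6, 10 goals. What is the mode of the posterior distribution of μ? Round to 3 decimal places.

Σ counts = 52. Posterior: Gamma(shape = 3.9+52 = 55.9, rate = 2.3+10 = 12.3).
Mode = (α−1)/β = 54.9/12.3 = 4.463.
Mean = α/β = 55.9/12.3 = 4.545.
This is the posterior mode — the MAP estimate.

4.463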